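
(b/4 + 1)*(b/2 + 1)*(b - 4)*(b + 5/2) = b^4/8 + 9*b^3/16 - 11*b^2/8 - 9*b - 10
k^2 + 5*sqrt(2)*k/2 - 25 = (k - 5*sqrt(2)/2)*(k + 5*sqrt(2))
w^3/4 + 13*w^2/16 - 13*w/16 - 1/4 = (w/4 + 1)*(w - 1)*(w + 1/4)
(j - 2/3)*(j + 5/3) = j^2 + j - 10/9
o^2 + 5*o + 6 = (o + 2)*(o + 3)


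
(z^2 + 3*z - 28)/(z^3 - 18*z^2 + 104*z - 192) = (z + 7)/(z^2 - 14*z + 48)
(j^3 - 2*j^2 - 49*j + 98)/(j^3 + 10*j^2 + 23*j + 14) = (j^2 - 9*j + 14)/(j^2 + 3*j + 2)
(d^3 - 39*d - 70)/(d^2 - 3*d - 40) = (d^2 - 5*d - 14)/(d - 8)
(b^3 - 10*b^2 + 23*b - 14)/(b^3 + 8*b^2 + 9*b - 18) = (b^2 - 9*b + 14)/(b^2 + 9*b + 18)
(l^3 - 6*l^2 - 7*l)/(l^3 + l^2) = (l - 7)/l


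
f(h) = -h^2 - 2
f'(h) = -2*h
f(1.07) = -3.14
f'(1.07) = -2.14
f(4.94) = -26.40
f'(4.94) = -9.88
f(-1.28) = -3.64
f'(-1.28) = 2.56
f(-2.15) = -6.62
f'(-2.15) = 4.30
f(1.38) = -3.90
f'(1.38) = -2.76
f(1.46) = -4.13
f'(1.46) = -2.92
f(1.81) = -5.28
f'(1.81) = -3.62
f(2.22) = -6.93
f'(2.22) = -4.44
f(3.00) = -11.00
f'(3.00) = -6.00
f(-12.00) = -146.00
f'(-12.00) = 24.00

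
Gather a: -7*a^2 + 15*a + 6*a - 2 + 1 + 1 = -7*a^2 + 21*a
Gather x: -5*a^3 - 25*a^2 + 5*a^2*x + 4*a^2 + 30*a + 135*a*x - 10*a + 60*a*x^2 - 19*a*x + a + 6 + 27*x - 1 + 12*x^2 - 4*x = -5*a^3 - 21*a^2 + 21*a + x^2*(60*a + 12) + x*(5*a^2 + 116*a + 23) + 5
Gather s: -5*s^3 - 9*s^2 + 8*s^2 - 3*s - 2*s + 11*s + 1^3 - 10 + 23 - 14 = -5*s^3 - s^2 + 6*s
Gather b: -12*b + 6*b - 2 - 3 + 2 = -6*b - 3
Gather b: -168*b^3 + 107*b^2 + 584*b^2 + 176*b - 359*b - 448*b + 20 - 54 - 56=-168*b^3 + 691*b^2 - 631*b - 90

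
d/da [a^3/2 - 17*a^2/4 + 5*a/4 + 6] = 3*a^2/2 - 17*a/2 + 5/4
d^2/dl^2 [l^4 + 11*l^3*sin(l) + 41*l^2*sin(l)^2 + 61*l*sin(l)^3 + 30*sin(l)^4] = -11*l^3*sin(l) - 164*l^2*sin(l)^2 + 66*l^2*cos(l) + 94*l^2 - 549*l*sin(l)^3 + 328*l*sin(l)*cos(l) + 432*l*sin(l) - 480*sin(l)^4 + 366*sin(l)^2*cos(l) + 442*sin(l)^2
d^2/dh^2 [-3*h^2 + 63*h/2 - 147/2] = -6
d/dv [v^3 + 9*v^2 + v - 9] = 3*v^2 + 18*v + 1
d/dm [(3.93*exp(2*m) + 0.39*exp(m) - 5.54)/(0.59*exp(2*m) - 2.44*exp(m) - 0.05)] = (-9.8193*exp(2*m) + 6.1442*exp(m) - 13.5371)*exp(m)/(0.3481*exp(4*m) - 2.8792*exp(3*m) + 5.8946*exp(2*m) + 0.244*exp(m) + 0.0025)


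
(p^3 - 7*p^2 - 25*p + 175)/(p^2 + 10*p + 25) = (p^2 - 12*p + 35)/(p + 5)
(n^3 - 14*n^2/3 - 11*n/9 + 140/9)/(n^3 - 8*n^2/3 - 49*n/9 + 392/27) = 3*(3*n^2 - 7*n - 20)/(9*n^2 - 3*n - 56)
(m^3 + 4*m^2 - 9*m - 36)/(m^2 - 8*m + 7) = (m^3 + 4*m^2 - 9*m - 36)/(m^2 - 8*m + 7)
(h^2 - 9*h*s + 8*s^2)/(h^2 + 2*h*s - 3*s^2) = (h - 8*s)/(h + 3*s)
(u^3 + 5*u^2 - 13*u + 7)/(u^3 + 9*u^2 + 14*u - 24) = (u^2 + 6*u - 7)/(u^2 + 10*u + 24)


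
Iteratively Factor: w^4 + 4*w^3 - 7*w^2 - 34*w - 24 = (w + 1)*(w^3 + 3*w^2 - 10*w - 24) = (w - 3)*(w + 1)*(w^2 + 6*w + 8) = (w - 3)*(w + 1)*(w + 4)*(w + 2)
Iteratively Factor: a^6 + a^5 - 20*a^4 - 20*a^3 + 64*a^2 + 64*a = (a + 1)*(a^5 - 20*a^3 + 64*a) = (a + 1)*(a + 4)*(a^4 - 4*a^3 - 4*a^2 + 16*a) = (a + 1)*(a + 2)*(a + 4)*(a^3 - 6*a^2 + 8*a) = (a - 2)*(a + 1)*(a + 2)*(a + 4)*(a^2 - 4*a) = (a - 4)*(a - 2)*(a + 1)*(a + 2)*(a + 4)*(a)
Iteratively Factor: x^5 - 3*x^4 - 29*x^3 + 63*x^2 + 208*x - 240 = (x - 5)*(x^4 + 2*x^3 - 19*x^2 - 32*x + 48) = (x - 5)*(x + 3)*(x^3 - x^2 - 16*x + 16) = (x - 5)*(x + 3)*(x + 4)*(x^2 - 5*x + 4) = (x - 5)*(x - 4)*(x + 3)*(x + 4)*(x - 1)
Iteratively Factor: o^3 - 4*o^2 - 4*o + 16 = (o + 2)*(o^2 - 6*o + 8) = (o - 4)*(o + 2)*(o - 2)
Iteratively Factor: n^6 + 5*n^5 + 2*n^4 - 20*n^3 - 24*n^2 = (n + 3)*(n^5 + 2*n^4 - 4*n^3 - 8*n^2) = (n + 2)*(n + 3)*(n^4 - 4*n^2) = n*(n + 2)*(n + 3)*(n^3 - 4*n) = n*(n + 2)^2*(n + 3)*(n^2 - 2*n) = n^2*(n + 2)^2*(n + 3)*(n - 2)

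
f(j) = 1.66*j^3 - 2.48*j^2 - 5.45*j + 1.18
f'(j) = 4.98*j^2 - 4.96*j - 5.45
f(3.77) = 34.33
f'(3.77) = 46.63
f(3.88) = 39.66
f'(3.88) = 50.28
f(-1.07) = 2.14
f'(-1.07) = 5.56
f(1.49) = -6.96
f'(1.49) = -1.78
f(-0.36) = 2.74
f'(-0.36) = -3.02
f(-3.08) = -54.06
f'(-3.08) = 57.07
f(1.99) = -6.40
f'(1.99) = 4.40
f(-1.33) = 0.14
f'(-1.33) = 9.96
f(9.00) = 961.39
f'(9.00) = 353.29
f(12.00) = 2447.14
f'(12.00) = 652.15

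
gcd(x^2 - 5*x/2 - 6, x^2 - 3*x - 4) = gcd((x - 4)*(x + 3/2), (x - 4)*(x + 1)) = x - 4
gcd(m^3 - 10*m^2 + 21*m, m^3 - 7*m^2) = m^2 - 7*m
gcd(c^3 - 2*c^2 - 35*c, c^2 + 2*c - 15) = c + 5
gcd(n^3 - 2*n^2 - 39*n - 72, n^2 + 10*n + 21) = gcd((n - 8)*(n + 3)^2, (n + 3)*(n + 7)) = n + 3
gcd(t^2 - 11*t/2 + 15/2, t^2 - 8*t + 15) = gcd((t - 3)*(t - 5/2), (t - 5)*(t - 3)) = t - 3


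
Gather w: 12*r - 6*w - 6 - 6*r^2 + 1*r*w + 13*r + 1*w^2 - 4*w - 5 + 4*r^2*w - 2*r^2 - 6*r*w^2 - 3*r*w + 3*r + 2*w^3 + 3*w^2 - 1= -8*r^2 + 28*r + 2*w^3 + w^2*(4 - 6*r) + w*(4*r^2 - 2*r - 10) - 12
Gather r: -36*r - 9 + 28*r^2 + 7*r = 28*r^2 - 29*r - 9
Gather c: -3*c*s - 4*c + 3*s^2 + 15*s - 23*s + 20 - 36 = c*(-3*s - 4) + 3*s^2 - 8*s - 16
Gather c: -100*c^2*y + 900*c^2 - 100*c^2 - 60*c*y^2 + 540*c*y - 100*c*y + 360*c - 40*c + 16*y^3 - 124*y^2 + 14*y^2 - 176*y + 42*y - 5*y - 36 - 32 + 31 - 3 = c^2*(800 - 100*y) + c*(-60*y^2 + 440*y + 320) + 16*y^3 - 110*y^2 - 139*y - 40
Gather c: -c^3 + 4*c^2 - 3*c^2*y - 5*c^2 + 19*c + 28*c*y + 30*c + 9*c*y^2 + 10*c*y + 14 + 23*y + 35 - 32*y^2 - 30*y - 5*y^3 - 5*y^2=-c^3 + c^2*(-3*y - 1) + c*(9*y^2 + 38*y + 49) - 5*y^3 - 37*y^2 - 7*y + 49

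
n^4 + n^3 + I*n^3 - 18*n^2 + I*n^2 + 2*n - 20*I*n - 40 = (n - 4)*(n + 5)*(n - I)*(n + 2*I)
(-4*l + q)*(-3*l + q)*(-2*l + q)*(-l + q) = 24*l^4 - 50*l^3*q + 35*l^2*q^2 - 10*l*q^3 + q^4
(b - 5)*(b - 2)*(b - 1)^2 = b^4 - 9*b^3 + 25*b^2 - 27*b + 10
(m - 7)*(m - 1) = m^2 - 8*m + 7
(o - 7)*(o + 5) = o^2 - 2*o - 35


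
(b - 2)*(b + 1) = b^2 - b - 2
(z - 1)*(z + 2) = z^2 + z - 2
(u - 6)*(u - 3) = u^2 - 9*u + 18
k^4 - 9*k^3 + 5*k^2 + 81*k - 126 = (k - 7)*(k - 3)*(k - 2)*(k + 3)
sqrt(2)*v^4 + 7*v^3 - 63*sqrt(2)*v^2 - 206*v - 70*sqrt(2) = (v - 5*sqrt(2))*(v + sqrt(2))*(v + 7*sqrt(2))*(sqrt(2)*v + 1)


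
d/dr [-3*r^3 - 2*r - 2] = -9*r^2 - 2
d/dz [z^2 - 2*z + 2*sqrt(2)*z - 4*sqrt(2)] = 2*z - 2 + 2*sqrt(2)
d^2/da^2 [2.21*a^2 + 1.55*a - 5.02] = 4.42000000000000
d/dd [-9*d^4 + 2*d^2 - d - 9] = -36*d^3 + 4*d - 1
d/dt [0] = 0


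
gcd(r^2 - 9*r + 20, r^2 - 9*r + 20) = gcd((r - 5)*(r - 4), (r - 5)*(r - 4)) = r^2 - 9*r + 20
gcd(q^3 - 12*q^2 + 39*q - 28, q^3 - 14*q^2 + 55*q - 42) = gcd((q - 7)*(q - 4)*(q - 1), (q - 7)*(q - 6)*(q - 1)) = q^2 - 8*q + 7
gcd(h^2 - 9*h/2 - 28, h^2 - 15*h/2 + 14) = 1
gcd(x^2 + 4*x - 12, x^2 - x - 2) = x - 2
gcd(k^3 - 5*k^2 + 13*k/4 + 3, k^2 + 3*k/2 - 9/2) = k - 3/2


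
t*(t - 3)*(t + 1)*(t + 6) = t^4 + 4*t^3 - 15*t^2 - 18*t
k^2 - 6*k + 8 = (k - 4)*(k - 2)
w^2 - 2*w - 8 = (w - 4)*(w + 2)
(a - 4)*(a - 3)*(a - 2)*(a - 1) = a^4 - 10*a^3 + 35*a^2 - 50*a + 24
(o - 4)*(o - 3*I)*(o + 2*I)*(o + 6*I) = o^4 - 4*o^3 + 5*I*o^3 + 12*o^2 - 20*I*o^2 - 48*o + 36*I*o - 144*I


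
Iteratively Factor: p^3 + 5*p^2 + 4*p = (p + 4)*(p^2 + p) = (p + 1)*(p + 4)*(p)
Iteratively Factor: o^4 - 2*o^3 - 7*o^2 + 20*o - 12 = (o - 2)*(o^3 - 7*o + 6) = (o - 2)^2*(o^2 + 2*o - 3) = (o - 2)^2*(o + 3)*(o - 1)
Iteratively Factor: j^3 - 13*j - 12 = (j + 1)*(j^2 - j - 12) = (j + 1)*(j + 3)*(j - 4)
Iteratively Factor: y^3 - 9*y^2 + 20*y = (y - 5)*(y^2 - 4*y) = (y - 5)*(y - 4)*(y)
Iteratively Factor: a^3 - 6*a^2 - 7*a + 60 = (a - 4)*(a^2 - 2*a - 15) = (a - 5)*(a - 4)*(a + 3)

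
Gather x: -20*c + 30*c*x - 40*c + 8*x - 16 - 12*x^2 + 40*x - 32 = -60*c - 12*x^2 + x*(30*c + 48) - 48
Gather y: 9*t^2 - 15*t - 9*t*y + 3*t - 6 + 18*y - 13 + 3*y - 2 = 9*t^2 - 12*t + y*(21 - 9*t) - 21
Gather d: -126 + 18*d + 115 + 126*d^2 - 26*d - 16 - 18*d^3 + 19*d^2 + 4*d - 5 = -18*d^3 + 145*d^2 - 4*d - 32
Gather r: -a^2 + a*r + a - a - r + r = -a^2 + a*r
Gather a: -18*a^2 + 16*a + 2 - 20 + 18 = -18*a^2 + 16*a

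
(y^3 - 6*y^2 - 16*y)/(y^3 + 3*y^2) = (y^2 - 6*y - 16)/(y*(y + 3))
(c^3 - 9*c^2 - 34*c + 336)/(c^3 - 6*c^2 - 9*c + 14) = (c^2 - 2*c - 48)/(c^2 + c - 2)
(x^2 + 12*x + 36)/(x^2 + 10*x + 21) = (x^2 + 12*x + 36)/(x^2 + 10*x + 21)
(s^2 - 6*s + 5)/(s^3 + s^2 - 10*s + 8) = (s - 5)/(s^2 + 2*s - 8)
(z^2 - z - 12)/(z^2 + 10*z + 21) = (z - 4)/(z + 7)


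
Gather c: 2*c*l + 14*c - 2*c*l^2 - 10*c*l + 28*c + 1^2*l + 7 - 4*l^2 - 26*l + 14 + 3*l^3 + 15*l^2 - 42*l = c*(-2*l^2 - 8*l + 42) + 3*l^3 + 11*l^2 - 67*l + 21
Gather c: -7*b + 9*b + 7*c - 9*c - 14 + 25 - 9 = 2*b - 2*c + 2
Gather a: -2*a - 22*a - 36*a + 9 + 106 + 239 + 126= 480 - 60*a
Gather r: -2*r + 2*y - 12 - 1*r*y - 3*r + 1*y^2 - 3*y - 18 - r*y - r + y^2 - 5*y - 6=r*(-2*y - 6) + 2*y^2 - 6*y - 36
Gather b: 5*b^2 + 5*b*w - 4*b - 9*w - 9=5*b^2 + b*(5*w - 4) - 9*w - 9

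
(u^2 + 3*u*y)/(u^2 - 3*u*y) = (u + 3*y)/(u - 3*y)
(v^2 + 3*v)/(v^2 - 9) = v/(v - 3)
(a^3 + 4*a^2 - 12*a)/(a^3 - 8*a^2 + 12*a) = (a + 6)/(a - 6)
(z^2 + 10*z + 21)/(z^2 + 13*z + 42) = (z + 3)/(z + 6)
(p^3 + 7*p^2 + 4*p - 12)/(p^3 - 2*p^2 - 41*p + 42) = (p + 2)/(p - 7)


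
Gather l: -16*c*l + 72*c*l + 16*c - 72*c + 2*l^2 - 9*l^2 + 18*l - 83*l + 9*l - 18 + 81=-56*c - 7*l^2 + l*(56*c - 56) + 63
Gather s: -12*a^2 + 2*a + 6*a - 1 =-12*a^2 + 8*a - 1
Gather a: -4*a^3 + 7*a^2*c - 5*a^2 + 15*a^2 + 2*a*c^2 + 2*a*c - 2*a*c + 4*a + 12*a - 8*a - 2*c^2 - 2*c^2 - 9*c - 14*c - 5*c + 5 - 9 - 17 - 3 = -4*a^3 + a^2*(7*c + 10) + a*(2*c^2 + 8) - 4*c^2 - 28*c - 24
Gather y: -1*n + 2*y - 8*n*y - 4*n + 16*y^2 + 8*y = -5*n + 16*y^2 + y*(10 - 8*n)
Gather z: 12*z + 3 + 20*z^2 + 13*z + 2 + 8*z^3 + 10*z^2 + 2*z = 8*z^3 + 30*z^2 + 27*z + 5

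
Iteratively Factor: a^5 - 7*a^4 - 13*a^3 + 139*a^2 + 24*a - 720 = (a + 3)*(a^4 - 10*a^3 + 17*a^2 + 88*a - 240) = (a - 5)*(a + 3)*(a^3 - 5*a^2 - 8*a + 48) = (a - 5)*(a + 3)^2*(a^2 - 8*a + 16) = (a - 5)*(a - 4)*(a + 3)^2*(a - 4)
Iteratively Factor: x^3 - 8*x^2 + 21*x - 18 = (x - 3)*(x^2 - 5*x + 6) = (x - 3)*(x - 2)*(x - 3)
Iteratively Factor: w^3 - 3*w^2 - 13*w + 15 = (w - 5)*(w^2 + 2*w - 3) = (w - 5)*(w + 3)*(w - 1)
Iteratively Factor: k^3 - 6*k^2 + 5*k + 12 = (k - 3)*(k^2 - 3*k - 4) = (k - 3)*(k + 1)*(k - 4)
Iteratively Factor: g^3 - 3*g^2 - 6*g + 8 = (g - 1)*(g^2 - 2*g - 8) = (g - 1)*(g + 2)*(g - 4)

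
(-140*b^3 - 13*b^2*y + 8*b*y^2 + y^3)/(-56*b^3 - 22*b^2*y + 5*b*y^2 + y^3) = (5*b + y)/(2*b + y)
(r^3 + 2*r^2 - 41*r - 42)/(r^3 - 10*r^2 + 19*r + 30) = (r + 7)/(r - 5)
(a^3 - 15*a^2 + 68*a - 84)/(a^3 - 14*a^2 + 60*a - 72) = (a - 7)/(a - 6)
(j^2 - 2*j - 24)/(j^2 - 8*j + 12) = (j + 4)/(j - 2)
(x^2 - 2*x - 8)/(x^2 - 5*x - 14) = (x - 4)/(x - 7)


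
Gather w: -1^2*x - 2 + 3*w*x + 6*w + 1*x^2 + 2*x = w*(3*x + 6) + x^2 + x - 2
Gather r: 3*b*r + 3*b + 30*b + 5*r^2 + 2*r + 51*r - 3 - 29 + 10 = 33*b + 5*r^2 + r*(3*b + 53) - 22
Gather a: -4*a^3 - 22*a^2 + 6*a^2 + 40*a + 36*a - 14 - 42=-4*a^3 - 16*a^2 + 76*a - 56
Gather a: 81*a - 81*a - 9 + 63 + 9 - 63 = 0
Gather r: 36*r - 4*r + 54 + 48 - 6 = 32*r + 96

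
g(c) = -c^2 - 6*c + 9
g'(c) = -2*c - 6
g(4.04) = -31.56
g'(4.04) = -14.08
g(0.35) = 6.78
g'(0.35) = -6.70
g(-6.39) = 6.51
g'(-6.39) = 6.78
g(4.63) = -40.22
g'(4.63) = -15.26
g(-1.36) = 15.31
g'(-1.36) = -3.28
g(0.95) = 2.40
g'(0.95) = -7.90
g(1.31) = -0.58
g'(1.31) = -8.62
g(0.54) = 5.47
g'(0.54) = -7.08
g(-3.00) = 18.00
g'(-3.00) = 0.00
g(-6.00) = 9.00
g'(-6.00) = 6.00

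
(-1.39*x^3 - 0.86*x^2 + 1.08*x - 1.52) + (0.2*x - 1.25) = -1.39*x^3 - 0.86*x^2 + 1.28*x - 2.77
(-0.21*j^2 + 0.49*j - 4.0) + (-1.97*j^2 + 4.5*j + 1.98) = -2.18*j^2 + 4.99*j - 2.02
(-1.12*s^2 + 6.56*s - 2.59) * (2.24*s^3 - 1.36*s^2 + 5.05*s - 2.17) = -2.5088*s^5 + 16.2176*s^4 - 20.3792*s^3 + 39.0808*s^2 - 27.3147*s + 5.6203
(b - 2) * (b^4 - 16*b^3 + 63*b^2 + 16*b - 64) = b^5 - 18*b^4 + 95*b^3 - 110*b^2 - 96*b + 128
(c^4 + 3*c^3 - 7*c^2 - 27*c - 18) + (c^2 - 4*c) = c^4 + 3*c^3 - 6*c^2 - 31*c - 18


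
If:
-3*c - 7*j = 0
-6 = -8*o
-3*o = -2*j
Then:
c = -21/8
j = 9/8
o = 3/4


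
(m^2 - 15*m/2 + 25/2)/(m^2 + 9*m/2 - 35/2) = (m - 5)/(m + 7)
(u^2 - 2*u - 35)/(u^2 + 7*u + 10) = (u - 7)/(u + 2)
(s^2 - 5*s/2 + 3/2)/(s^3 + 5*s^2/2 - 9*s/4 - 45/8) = 4*(s - 1)/(4*s^2 + 16*s + 15)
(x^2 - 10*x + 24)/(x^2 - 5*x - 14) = (-x^2 + 10*x - 24)/(-x^2 + 5*x + 14)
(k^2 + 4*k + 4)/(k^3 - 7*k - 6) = (k + 2)/(k^2 - 2*k - 3)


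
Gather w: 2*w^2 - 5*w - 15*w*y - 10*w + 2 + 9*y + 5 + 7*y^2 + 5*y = 2*w^2 + w*(-15*y - 15) + 7*y^2 + 14*y + 7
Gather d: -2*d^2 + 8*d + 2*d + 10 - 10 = -2*d^2 + 10*d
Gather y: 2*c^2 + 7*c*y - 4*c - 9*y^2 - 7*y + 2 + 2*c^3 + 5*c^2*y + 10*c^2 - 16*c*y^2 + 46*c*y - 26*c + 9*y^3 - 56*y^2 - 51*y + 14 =2*c^3 + 12*c^2 - 30*c + 9*y^3 + y^2*(-16*c - 65) + y*(5*c^2 + 53*c - 58) + 16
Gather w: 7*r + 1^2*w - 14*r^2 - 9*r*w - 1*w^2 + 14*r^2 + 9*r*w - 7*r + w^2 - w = 0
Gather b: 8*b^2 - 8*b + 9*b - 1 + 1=8*b^2 + b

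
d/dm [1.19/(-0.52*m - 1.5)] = 0.6188/(0.52*m + 1.5)^2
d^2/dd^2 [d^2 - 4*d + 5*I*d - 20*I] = 2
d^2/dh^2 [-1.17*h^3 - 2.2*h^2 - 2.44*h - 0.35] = -7.02*h - 4.4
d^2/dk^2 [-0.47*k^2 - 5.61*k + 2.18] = -0.940000000000000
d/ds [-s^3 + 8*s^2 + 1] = s*(16 - 3*s)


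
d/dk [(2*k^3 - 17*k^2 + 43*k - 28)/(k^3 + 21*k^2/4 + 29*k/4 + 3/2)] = 8*(55*k^4 - 114*k^3 - 512*k^2 + 486*k + 535)/(16*k^6 + 168*k^5 + 673*k^4 + 1266*k^3 + 1093*k^2 + 348*k + 36)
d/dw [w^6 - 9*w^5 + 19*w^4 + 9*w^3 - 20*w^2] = w*(6*w^4 - 45*w^3 + 76*w^2 + 27*w - 40)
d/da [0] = 0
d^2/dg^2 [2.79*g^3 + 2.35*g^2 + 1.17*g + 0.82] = 16.74*g + 4.7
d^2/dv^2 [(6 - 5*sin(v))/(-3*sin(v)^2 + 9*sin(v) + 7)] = (45*sin(v)^5 - 81*sin(v)^4 + 1026*sin(v)^3 - 981*sin(v)^2 - 979*sin(v) + 1854)/(-3*sin(v)^2 + 9*sin(v) + 7)^3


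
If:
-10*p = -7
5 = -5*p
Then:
No Solution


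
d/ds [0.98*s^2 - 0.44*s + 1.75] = 1.96*s - 0.44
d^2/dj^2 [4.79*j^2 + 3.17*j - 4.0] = 9.58000000000000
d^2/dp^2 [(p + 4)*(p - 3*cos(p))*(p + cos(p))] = 2*p^2*cos(p) + 8*sqrt(2)*p*sin(p + pi/4) + 6*p*cos(2*p) + 6*p + 16*sin(p) + 6*sin(2*p) - 4*cos(p) + 24*cos(2*p) + 8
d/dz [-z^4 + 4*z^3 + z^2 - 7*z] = -4*z^3 + 12*z^2 + 2*z - 7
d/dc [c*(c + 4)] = 2*c + 4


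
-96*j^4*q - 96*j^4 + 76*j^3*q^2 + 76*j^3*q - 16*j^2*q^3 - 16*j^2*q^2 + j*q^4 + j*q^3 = (-8*j + q)*(-6*j + q)*(-2*j + q)*(j*q + j)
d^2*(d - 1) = d^3 - d^2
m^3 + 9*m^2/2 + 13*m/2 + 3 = (m + 1)*(m + 3/2)*(m + 2)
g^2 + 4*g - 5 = (g - 1)*(g + 5)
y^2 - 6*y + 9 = (y - 3)^2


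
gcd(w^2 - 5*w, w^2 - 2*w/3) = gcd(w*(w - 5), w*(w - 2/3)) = w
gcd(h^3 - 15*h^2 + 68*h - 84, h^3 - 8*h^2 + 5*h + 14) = h^2 - 9*h + 14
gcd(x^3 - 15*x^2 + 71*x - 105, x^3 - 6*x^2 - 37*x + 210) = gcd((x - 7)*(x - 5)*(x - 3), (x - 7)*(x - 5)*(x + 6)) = x^2 - 12*x + 35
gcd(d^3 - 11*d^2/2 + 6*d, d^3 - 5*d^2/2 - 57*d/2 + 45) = d - 3/2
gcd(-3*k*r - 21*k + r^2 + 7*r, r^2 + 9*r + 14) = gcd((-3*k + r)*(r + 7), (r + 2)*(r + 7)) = r + 7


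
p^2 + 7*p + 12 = (p + 3)*(p + 4)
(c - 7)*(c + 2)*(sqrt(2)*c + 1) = sqrt(2)*c^3 - 5*sqrt(2)*c^2 + c^2 - 14*sqrt(2)*c - 5*c - 14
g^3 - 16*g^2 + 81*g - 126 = (g - 7)*(g - 6)*(g - 3)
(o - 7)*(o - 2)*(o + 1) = o^3 - 8*o^2 + 5*o + 14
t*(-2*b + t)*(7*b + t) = -14*b^2*t + 5*b*t^2 + t^3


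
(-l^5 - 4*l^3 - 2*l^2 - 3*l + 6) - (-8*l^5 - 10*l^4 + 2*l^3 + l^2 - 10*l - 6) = 7*l^5 + 10*l^4 - 6*l^3 - 3*l^2 + 7*l + 12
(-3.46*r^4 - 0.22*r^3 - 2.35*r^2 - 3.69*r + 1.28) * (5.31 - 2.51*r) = 8.6846*r^5 - 17.8204*r^4 + 4.7303*r^3 - 3.2166*r^2 - 22.8067*r + 6.7968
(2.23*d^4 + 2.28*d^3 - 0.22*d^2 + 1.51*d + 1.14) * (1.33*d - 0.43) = 2.9659*d^5 + 2.0735*d^4 - 1.273*d^3 + 2.1029*d^2 + 0.8669*d - 0.4902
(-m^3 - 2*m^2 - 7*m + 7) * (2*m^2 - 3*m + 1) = -2*m^5 - m^4 - 9*m^3 + 33*m^2 - 28*m + 7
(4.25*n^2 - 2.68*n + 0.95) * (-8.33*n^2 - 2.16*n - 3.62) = -35.4025*n^4 + 13.1444*n^3 - 17.5097*n^2 + 7.6496*n - 3.439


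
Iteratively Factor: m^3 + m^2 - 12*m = (m)*(m^2 + m - 12) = m*(m + 4)*(m - 3)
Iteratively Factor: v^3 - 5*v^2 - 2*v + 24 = (v - 3)*(v^2 - 2*v - 8) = (v - 3)*(v + 2)*(v - 4)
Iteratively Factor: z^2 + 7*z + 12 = (z + 3)*(z + 4)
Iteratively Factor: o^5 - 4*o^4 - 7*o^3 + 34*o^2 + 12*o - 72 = (o - 2)*(o^4 - 2*o^3 - 11*o^2 + 12*o + 36) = (o - 3)*(o - 2)*(o^3 + o^2 - 8*o - 12) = (o - 3)*(o - 2)*(o + 2)*(o^2 - o - 6) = (o - 3)^2*(o - 2)*(o + 2)*(o + 2)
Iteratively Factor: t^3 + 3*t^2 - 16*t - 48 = (t + 4)*(t^2 - t - 12) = (t - 4)*(t + 4)*(t + 3)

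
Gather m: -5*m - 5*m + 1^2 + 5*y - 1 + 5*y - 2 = -10*m + 10*y - 2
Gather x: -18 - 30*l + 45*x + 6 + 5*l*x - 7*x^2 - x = -30*l - 7*x^2 + x*(5*l + 44) - 12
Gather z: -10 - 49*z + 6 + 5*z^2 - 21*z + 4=5*z^2 - 70*z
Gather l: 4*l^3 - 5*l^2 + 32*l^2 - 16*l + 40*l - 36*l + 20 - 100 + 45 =4*l^3 + 27*l^2 - 12*l - 35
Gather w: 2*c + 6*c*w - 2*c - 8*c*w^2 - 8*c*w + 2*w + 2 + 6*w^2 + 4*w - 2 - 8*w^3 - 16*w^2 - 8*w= -8*w^3 + w^2*(-8*c - 10) + w*(-2*c - 2)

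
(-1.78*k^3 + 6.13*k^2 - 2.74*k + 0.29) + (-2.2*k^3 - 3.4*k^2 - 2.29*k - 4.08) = -3.98*k^3 + 2.73*k^2 - 5.03*k - 3.79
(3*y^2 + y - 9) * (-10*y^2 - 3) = -30*y^4 - 10*y^3 + 81*y^2 - 3*y + 27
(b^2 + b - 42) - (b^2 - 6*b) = 7*b - 42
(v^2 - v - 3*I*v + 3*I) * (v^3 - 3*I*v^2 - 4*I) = v^5 - v^4 - 6*I*v^4 - 9*v^3 + 6*I*v^3 + 9*v^2 - 4*I*v^2 - 12*v + 4*I*v + 12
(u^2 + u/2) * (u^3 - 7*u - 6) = u^5 + u^4/2 - 7*u^3 - 19*u^2/2 - 3*u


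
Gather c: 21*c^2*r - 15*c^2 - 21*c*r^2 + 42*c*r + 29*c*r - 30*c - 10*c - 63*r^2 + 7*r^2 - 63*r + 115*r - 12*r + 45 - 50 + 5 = c^2*(21*r - 15) + c*(-21*r^2 + 71*r - 40) - 56*r^2 + 40*r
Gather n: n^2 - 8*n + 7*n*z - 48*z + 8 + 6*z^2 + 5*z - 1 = n^2 + n*(7*z - 8) + 6*z^2 - 43*z + 7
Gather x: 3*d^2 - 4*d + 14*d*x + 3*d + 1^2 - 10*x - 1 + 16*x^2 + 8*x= 3*d^2 - d + 16*x^2 + x*(14*d - 2)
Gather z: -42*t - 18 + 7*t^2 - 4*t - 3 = 7*t^2 - 46*t - 21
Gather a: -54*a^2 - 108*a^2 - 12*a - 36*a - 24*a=-162*a^2 - 72*a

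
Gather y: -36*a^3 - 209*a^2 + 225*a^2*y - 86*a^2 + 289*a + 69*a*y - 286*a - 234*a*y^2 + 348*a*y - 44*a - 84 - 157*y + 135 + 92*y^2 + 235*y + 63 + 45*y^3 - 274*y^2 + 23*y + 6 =-36*a^3 - 295*a^2 - 41*a + 45*y^3 + y^2*(-234*a - 182) + y*(225*a^2 + 417*a + 101) + 120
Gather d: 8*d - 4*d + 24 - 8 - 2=4*d + 14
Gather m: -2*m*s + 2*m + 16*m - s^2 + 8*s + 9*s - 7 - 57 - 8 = m*(18 - 2*s) - s^2 + 17*s - 72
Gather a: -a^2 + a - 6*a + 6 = -a^2 - 5*a + 6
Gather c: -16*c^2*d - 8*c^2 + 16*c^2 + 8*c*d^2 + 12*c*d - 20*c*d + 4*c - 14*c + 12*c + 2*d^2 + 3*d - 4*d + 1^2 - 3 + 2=c^2*(8 - 16*d) + c*(8*d^2 - 8*d + 2) + 2*d^2 - d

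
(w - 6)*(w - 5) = w^2 - 11*w + 30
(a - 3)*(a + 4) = a^2 + a - 12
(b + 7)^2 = b^2 + 14*b + 49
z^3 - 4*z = z*(z - 2)*(z + 2)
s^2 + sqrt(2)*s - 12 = (s - 2*sqrt(2))*(s + 3*sqrt(2))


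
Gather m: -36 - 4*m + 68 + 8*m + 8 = 4*m + 40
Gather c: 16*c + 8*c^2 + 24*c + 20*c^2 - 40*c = 28*c^2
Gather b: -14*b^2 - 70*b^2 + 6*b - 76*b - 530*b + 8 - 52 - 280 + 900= -84*b^2 - 600*b + 576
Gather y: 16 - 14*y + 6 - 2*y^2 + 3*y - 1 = -2*y^2 - 11*y + 21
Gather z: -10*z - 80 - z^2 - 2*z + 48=-z^2 - 12*z - 32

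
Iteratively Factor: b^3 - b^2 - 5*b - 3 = (b + 1)*(b^2 - 2*b - 3) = (b + 1)^2*(b - 3)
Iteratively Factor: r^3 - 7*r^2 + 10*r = (r - 5)*(r^2 - 2*r) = r*(r - 5)*(r - 2)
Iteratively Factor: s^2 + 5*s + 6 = (s + 3)*(s + 2)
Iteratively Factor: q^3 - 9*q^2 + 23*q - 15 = (q - 5)*(q^2 - 4*q + 3) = (q - 5)*(q - 1)*(q - 3)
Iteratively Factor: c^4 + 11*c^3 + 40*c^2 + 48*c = (c + 3)*(c^3 + 8*c^2 + 16*c) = c*(c + 3)*(c^2 + 8*c + 16) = c*(c + 3)*(c + 4)*(c + 4)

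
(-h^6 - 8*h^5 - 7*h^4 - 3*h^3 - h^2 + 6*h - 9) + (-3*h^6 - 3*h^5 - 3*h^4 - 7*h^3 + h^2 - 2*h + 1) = -4*h^6 - 11*h^5 - 10*h^4 - 10*h^3 + 4*h - 8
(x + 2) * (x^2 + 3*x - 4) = x^3 + 5*x^2 + 2*x - 8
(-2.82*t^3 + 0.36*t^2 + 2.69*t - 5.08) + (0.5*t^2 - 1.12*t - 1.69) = -2.82*t^3 + 0.86*t^2 + 1.57*t - 6.77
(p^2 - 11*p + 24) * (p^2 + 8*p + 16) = p^4 - 3*p^3 - 48*p^2 + 16*p + 384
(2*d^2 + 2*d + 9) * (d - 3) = 2*d^3 - 4*d^2 + 3*d - 27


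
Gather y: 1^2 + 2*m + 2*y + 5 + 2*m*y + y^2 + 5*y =2*m + y^2 + y*(2*m + 7) + 6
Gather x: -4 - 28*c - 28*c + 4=-56*c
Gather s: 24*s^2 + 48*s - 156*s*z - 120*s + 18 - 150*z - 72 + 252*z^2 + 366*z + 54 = 24*s^2 + s*(-156*z - 72) + 252*z^2 + 216*z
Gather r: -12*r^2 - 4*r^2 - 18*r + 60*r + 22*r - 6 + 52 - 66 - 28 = -16*r^2 + 64*r - 48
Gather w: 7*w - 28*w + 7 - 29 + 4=-21*w - 18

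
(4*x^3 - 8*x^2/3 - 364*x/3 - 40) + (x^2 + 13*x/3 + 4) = 4*x^3 - 5*x^2/3 - 117*x - 36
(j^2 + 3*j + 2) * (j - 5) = j^3 - 2*j^2 - 13*j - 10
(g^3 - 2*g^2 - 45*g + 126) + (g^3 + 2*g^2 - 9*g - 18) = 2*g^3 - 54*g + 108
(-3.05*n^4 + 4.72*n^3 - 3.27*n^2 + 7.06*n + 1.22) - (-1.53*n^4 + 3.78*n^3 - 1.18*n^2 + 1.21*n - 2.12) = -1.52*n^4 + 0.94*n^3 - 2.09*n^2 + 5.85*n + 3.34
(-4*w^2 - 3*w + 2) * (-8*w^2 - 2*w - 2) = 32*w^4 + 32*w^3 - 2*w^2 + 2*w - 4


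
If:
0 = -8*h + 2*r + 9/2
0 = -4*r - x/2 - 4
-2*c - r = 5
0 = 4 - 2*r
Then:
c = -7/2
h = 17/16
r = 2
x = -24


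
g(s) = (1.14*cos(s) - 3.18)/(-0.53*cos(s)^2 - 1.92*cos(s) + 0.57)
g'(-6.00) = 0.73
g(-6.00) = 1.18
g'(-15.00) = -0.56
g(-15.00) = -2.35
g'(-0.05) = -0.12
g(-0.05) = 1.09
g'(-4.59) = 7.88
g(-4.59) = -4.17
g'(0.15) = 0.36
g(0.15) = 1.11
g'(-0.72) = -3.67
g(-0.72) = 1.98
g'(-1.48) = -37.39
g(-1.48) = -7.86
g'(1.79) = 4.95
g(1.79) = -3.56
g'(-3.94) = 0.74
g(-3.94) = -2.41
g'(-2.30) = -0.84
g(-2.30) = -2.44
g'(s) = (-1.06*sin(s)*cos(s) - 1.92*sin(s))*(1.14*cos(s) - 3.18)/(-0.53*cos(s)^2 - 1.92*cos(s) + 0.57)^2 - 1.14*sin(s)/(-0.53*cos(s)^2 - 1.92*cos(s) + 0.57)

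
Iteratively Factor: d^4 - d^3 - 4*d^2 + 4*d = (d - 2)*(d^3 + d^2 - 2*d) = d*(d - 2)*(d^2 + d - 2) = d*(d - 2)*(d - 1)*(d + 2)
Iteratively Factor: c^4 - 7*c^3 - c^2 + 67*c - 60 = (c - 1)*(c^3 - 6*c^2 - 7*c + 60) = (c - 4)*(c - 1)*(c^2 - 2*c - 15) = (c - 4)*(c - 1)*(c + 3)*(c - 5)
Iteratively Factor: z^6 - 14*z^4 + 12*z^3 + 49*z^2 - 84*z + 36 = (z + 3)*(z^5 - 3*z^4 - 5*z^3 + 27*z^2 - 32*z + 12) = (z + 3)^2*(z^4 - 6*z^3 + 13*z^2 - 12*z + 4) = (z - 2)*(z + 3)^2*(z^3 - 4*z^2 + 5*z - 2) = (z - 2)*(z - 1)*(z + 3)^2*(z^2 - 3*z + 2) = (z - 2)*(z - 1)^2*(z + 3)^2*(z - 2)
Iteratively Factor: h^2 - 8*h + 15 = (h - 3)*(h - 5)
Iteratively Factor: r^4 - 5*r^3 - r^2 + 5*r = (r - 5)*(r^3 - r) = r*(r - 5)*(r^2 - 1) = r*(r - 5)*(r + 1)*(r - 1)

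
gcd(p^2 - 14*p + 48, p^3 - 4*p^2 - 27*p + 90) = p - 6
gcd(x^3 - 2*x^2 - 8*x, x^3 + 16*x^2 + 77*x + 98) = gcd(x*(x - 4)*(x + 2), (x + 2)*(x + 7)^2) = x + 2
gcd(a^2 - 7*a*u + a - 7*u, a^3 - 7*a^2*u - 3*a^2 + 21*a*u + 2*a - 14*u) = -a + 7*u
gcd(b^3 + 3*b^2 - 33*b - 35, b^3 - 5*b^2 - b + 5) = b^2 - 4*b - 5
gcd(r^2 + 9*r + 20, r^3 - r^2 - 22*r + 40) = r + 5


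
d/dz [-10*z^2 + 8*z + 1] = 8 - 20*z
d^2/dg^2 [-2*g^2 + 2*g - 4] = -4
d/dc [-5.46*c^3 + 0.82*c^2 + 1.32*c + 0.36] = -16.38*c^2 + 1.64*c + 1.32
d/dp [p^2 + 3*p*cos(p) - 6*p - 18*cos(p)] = -3*p*sin(p) + 2*p + 18*sin(p) + 3*cos(p) - 6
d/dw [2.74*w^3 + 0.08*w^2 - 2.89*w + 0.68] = 8.22*w^2 + 0.16*w - 2.89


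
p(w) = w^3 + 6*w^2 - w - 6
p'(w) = 3*w^2 + 12*w - 1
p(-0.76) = -2.21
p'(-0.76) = -8.39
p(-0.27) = -5.31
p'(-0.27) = -4.02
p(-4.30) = 29.73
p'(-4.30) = 2.87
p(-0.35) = -4.96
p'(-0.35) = -4.83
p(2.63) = 51.06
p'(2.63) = 51.31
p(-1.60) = 6.86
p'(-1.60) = -12.52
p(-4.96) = 24.55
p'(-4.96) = 13.28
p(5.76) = 378.41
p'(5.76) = 167.65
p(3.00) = 72.00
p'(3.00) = 62.00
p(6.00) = 420.00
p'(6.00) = 179.00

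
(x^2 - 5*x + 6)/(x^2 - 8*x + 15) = (x - 2)/(x - 5)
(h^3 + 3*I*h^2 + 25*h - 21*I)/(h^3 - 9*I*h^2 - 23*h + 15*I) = (h + 7*I)/(h - 5*I)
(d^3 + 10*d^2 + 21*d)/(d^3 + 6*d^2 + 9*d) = (d + 7)/(d + 3)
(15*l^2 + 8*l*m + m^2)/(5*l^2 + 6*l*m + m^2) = (3*l + m)/(l + m)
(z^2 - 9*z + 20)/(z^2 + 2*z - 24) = (z - 5)/(z + 6)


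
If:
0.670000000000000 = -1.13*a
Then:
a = -0.59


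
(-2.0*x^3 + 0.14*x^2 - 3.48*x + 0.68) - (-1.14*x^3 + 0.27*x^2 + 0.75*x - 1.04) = -0.86*x^3 - 0.13*x^2 - 4.23*x + 1.72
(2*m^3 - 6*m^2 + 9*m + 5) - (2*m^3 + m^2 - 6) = -7*m^2 + 9*m + 11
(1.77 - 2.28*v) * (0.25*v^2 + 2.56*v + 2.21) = -0.57*v^3 - 5.3943*v^2 - 0.507599999999999*v + 3.9117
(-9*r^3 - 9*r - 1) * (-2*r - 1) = 18*r^4 + 9*r^3 + 18*r^2 + 11*r + 1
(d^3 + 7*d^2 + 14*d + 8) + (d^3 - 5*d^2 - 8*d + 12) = 2*d^3 + 2*d^2 + 6*d + 20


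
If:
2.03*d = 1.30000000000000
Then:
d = 0.64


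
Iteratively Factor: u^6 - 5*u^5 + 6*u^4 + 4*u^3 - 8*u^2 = (u - 2)*(u^5 - 3*u^4 + 4*u^2) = u*(u - 2)*(u^4 - 3*u^3 + 4*u) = u*(u - 2)^2*(u^3 - u^2 - 2*u) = u*(u - 2)^3*(u^2 + u) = u^2*(u - 2)^3*(u + 1)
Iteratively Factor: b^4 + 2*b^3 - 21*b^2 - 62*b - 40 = (b + 1)*(b^3 + b^2 - 22*b - 40) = (b + 1)*(b + 2)*(b^2 - b - 20) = (b - 5)*(b + 1)*(b + 2)*(b + 4)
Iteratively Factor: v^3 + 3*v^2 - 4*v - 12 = (v + 2)*(v^2 + v - 6) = (v + 2)*(v + 3)*(v - 2)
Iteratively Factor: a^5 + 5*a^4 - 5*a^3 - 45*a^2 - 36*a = (a + 1)*(a^4 + 4*a^3 - 9*a^2 - 36*a) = (a + 1)*(a + 4)*(a^3 - 9*a) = (a - 3)*(a + 1)*(a + 4)*(a^2 + 3*a) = a*(a - 3)*(a + 1)*(a + 4)*(a + 3)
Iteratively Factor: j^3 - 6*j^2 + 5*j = (j)*(j^2 - 6*j + 5) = j*(j - 5)*(j - 1)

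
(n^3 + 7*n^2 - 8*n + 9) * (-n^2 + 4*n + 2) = -n^5 - 3*n^4 + 38*n^3 - 27*n^2 + 20*n + 18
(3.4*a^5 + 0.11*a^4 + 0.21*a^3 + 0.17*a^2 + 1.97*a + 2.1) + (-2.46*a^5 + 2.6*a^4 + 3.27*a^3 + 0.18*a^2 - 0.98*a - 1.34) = 0.94*a^5 + 2.71*a^4 + 3.48*a^3 + 0.35*a^2 + 0.99*a + 0.76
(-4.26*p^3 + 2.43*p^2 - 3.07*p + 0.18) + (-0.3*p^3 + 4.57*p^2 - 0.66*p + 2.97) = -4.56*p^3 + 7.0*p^2 - 3.73*p + 3.15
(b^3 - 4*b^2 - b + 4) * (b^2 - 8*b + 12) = b^5 - 12*b^4 + 43*b^3 - 36*b^2 - 44*b + 48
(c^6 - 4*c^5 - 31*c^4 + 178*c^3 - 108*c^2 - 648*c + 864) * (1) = c^6 - 4*c^5 - 31*c^4 + 178*c^3 - 108*c^2 - 648*c + 864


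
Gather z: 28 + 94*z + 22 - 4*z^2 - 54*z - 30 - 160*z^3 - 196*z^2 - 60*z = -160*z^3 - 200*z^2 - 20*z + 20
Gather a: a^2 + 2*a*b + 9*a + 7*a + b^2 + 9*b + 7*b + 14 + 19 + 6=a^2 + a*(2*b + 16) + b^2 + 16*b + 39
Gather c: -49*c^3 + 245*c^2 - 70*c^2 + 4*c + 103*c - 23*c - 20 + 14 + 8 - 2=-49*c^3 + 175*c^2 + 84*c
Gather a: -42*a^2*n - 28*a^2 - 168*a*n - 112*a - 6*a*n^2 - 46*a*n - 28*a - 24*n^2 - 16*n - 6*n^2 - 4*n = a^2*(-42*n - 28) + a*(-6*n^2 - 214*n - 140) - 30*n^2 - 20*n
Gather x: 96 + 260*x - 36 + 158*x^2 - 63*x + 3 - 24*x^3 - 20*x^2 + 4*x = -24*x^3 + 138*x^2 + 201*x + 63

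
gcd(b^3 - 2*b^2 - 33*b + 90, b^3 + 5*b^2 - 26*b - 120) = b^2 + b - 30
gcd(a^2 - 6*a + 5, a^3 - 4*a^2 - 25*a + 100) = a - 5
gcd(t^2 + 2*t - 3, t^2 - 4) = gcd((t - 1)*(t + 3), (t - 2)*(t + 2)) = 1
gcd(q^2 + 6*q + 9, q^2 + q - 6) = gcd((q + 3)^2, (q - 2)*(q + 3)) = q + 3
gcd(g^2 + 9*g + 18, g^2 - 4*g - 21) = g + 3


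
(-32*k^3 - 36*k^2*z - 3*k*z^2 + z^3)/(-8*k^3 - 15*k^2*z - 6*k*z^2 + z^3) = (4*k + z)/(k + z)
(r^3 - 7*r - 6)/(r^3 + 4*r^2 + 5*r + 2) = (r - 3)/(r + 1)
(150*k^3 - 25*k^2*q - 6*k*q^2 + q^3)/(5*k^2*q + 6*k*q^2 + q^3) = (30*k^2 - 11*k*q + q^2)/(q*(k + q))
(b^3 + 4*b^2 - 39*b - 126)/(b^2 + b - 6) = (b^2 + b - 42)/(b - 2)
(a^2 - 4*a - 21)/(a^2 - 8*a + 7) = (a + 3)/(a - 1)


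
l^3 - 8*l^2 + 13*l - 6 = (l - 6)*(l - 1)^2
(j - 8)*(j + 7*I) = j^2 - 8*j + 7*I*j - 56*I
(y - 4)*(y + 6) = y^2 + 2*y - 24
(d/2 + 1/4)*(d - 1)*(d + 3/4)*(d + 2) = d^4/2 + 9*d^3/8 - 3*d^2/16 - 17*d/16 - 3/8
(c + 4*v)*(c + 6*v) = c^2 + 10*c*v + 24*v^2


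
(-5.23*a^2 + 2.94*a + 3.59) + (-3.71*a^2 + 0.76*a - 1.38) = -8.94*a^2 + 3.7*a + 2.21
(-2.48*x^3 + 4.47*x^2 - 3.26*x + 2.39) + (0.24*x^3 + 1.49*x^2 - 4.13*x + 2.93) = -2.24*x^3 + 5.96*x^2 - 7.39*x + 5.32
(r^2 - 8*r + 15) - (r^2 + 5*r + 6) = 9 - 13*r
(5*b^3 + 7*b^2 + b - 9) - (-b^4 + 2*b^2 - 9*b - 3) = b^4 + 5*b^3 + 5*b^2 + 10*b - 6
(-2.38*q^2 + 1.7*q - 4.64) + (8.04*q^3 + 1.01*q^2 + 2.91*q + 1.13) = 8.04*q^3 - 1.37*q^2 + 4.61*q - 3.51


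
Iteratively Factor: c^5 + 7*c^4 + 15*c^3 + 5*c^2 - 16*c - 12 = (c + 1)*(c^4 + 6*c^3 + 9*c^2 - 4*c - 12) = (c + 1)*(c + 2)*(c^3 + 4*c^2 + c - 6) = (c + 1)*(c + 2)^2*(c^2 + 2*c - 3) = (c - 1)*(c + 1)*(c + 2)^2*(c + 3)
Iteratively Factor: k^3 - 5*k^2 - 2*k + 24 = (k - 3)*(k^2 - 2*k - 8) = (k - 3)*(k + 2)*(k - 4)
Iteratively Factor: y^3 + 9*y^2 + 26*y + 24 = (y + 4)*(y^2 + 5*y + 6) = (y + 3)*(y + 4)*(y + 2)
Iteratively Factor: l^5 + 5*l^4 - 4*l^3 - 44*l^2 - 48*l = (l)*(l^4 + 5*l^3 - 4*l^2 - 44*l - 48) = l*(l + 4)*(l^3 + l^2 - 8*l - 12) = l*(l - 3)*(l + 4)*(l^2 + 4*l + 4) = l*(l - 3)*(l + 2)*(l + 4)*(l + 2)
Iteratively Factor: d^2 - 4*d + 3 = (d - 1)*(d - 3)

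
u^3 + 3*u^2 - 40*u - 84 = (u - 6)*(u + 2)*(u + 7)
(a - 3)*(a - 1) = a^2 - 4*a + 3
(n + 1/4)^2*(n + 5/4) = n^3 + 7*n^2/4 + 11*n/16 + 5/64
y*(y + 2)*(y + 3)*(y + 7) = y^4 + 12*y^3 + 41*y^2 + 42*y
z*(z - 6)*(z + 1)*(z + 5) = z^4 - 31*z^2 - 30*z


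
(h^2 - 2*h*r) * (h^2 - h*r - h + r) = h^4 - 3*h^3*r - h^3 + 2*h^2*r^2 + 3*h^2*r - 2*h*r^2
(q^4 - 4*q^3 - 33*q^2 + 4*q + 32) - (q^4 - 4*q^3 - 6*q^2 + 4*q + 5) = 27 - 27*q^2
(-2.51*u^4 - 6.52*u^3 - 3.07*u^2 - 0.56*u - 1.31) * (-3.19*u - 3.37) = 8.0069*u^5 + 29.2575*u^4 + 31.7657*u^3 + 12.1323*u^2 + 6.0661*u + 4.4147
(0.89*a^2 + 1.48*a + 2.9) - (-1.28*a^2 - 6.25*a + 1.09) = 2.17*a^2 + 7.73*a + 1.81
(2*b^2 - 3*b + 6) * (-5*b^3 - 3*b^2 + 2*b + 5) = -10*b^5 + 9*b^4 - 17*b^3 - 14*b^2 - 3*b + 30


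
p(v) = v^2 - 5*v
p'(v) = 2*v - 5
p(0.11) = -0.54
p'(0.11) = -4.78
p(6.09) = 6.64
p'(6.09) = 7.18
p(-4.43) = 41.77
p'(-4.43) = -13.86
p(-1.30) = 8.19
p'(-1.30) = -7.60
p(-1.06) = 6.42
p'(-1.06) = -7.12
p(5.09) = 0.46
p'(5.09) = 5.18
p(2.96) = -6.04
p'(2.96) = 0.92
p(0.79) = -3.33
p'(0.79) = -3.42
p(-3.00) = 24.00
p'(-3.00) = -11.00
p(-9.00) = 126.00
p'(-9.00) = -23.00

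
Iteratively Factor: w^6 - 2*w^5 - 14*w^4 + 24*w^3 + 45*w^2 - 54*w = (w - 3)*(w^5 + w^4 - 11*w^3 - 9*w^2 + 18*w) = (w - 3)*(w + 2)*(w^4 - w^3 - 9*w^2 + 9*w) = w*(w - 3)*(w + 2)*(w^3 - w^2 - 9*w + 9) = w*(w - 3)^2*(w + 2)*(w^2 + 2*w - 3) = w*(w - 3)^2*(w - 1)*(w + 2)*(w + 3)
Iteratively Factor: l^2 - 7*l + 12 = (l - 4)*(l - 3)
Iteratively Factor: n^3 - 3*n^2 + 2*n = (n)*(n^2 - 3*n + 2) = n*(n - 1)*(n - 2)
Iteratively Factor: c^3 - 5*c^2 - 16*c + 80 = (c - 5)*(c^2 - 16) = (c - 5)*(c + 4)*(c - 4)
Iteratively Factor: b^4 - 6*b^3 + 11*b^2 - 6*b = (b)*(b^3 - 6*b^2 + 11*b - 6) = b*(b - 1)*(b^2 - 5*b + 6) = b*(b - 3)*(b - 1)*(b - 2)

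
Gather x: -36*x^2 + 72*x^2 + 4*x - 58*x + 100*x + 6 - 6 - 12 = 36*x^2 + 46*x - 12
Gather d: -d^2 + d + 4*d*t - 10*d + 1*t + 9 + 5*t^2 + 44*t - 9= -d^2 + d*(4*t - 9) + 5*t^2 + 45*t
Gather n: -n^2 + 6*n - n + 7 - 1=-n^2 + 5*n + 6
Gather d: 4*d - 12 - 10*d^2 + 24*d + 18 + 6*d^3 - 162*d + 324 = 6*d^3 - 10*d^2 - 134*d + 330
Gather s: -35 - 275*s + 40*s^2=40*s^2 - 275*s - 35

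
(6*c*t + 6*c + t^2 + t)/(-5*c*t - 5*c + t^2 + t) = (6*c + t)/(-5*c + t)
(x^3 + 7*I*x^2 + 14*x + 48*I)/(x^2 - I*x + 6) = x + 8*I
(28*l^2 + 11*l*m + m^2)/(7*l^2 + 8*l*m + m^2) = (4*l + m)/(l + m)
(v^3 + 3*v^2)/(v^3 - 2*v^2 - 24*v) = v*(v + 3)/(v^2 - 2*v - 24)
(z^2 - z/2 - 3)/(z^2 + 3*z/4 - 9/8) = 4*(z - 2)/(4*z - 3)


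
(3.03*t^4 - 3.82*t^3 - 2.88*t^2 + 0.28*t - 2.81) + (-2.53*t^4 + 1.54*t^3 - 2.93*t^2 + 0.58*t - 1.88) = 0.5*t^4 - 2.28*t^3 - 5.81*t^2 + 0.86*t - 4.69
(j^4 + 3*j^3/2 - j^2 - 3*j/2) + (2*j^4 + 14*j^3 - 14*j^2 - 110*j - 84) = 3*j^4 + 31*j^3/2 - 15*j^2 - 223*j/2 - 84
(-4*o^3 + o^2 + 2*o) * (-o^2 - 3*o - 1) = 4*o^5 + 11*o^4 - o^3 - 7*o^2 - 2*o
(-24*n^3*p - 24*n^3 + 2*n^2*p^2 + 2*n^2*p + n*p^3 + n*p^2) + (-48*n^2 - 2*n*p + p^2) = -24*n^3*p - 24*n^3 + 2*n^2*p^2 + 2*n^2*p - 48*n^2 + n*p^3 + n*p^2 - 2*n*p + p^2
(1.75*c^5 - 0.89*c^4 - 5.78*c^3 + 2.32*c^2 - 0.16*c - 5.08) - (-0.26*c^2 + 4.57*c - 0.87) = 1.75*c^5 - 0.89*c^4 - 5.78*c^3 + 2.58*c^2 - 4.73*c - 4.21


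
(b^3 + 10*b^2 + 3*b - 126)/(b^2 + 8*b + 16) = (b^3 + 10*b^2 + 3*b - 126)/(b^2 + 8*b + 16)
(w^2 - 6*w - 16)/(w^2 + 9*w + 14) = (w - 8)/(w + 7)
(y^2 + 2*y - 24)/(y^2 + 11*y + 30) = (y - 4)/(y + 5)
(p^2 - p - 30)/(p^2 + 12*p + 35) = (p - 6)/(p + 7)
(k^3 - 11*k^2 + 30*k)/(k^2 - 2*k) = (k^2 - 11*k + 30)/(k - 2)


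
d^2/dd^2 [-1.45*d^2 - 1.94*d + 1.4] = -2.90000000000000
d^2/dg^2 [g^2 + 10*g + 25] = 2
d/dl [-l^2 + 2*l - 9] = 2 - 2*l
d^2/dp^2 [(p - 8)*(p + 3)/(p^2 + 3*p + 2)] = 4*(-4*p^3 - 39*p^2 - 93*p - 67)/(p^6 + 9*p^5 + 33*p^4 + 63*p^3 + 66*p^2 + 36*p + 8)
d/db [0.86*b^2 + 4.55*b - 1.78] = 1.72*b + 4.55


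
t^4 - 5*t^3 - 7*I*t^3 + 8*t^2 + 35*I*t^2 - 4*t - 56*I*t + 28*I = (t - 2)^2*(t - 1)*(t - 7*I)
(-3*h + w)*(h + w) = -3*h^2 - 2*h*w + w^2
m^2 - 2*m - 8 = (m - 4)*(m + 2)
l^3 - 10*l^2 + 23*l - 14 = (l - 7)*(l - 2)*(l - 1)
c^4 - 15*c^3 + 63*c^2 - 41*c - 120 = (c - 8)*(c - 5)*(c - 3)*(c + 1)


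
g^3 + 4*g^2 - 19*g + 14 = (g - 2)*(g - 1)*(g + 7)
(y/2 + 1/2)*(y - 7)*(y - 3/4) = y^3/2 - 27*y^2/8 - 5*y/4 + 21/8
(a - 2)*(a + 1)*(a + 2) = a^3 + a^2 - 4*a - 4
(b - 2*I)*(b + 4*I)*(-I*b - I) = -I*b^3 + 2*b^2 - I*b^2 + 2*b - 8*I*b - 8*I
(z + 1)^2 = z^2 + 2*z + 1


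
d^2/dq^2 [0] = 0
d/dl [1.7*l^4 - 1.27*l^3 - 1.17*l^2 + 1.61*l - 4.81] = 6.8*l^3 - 3.81*l^2 - 2.34*l + 1.61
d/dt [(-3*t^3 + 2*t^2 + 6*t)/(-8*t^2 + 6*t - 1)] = (24*t^4 - 36*t^3 + 69*t^2 - 4*t - 6)/(64*t^4 - 96*t^3 + 52*t^2 - 12*t + 1)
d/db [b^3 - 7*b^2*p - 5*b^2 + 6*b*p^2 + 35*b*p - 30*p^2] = 3*b^2 - 14*b*p - 10*b + 6*p^2 + 35*p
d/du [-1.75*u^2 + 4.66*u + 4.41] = 4.66 - 3.5*u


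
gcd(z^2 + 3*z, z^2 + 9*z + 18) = z + 3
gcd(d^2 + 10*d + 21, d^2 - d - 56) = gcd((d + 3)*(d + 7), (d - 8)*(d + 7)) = d + 7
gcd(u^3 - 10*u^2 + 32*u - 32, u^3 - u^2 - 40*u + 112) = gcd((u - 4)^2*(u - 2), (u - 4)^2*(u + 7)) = u^2 - 8*u + 16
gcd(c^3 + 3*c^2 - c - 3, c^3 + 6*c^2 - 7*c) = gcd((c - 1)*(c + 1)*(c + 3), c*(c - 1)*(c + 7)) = c - 1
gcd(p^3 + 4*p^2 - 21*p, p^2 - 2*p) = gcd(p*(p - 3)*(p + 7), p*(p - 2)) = p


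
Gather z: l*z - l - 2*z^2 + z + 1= -l - 2*z^2 + z*(l + 1) + 1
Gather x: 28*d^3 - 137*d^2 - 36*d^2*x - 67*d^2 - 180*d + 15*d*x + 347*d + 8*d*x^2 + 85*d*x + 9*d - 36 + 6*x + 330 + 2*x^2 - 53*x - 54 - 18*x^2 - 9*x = 28*d^3 - 204*d^2 + 176*d + x^2*(8*d - 16) + x*(-36*d^2 + 100*d - 56) + 240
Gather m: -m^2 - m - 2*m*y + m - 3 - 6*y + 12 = -m^2 - 2*m*y - 6*y + 9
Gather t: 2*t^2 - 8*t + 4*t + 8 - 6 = 2*t^2 - 4*t + 2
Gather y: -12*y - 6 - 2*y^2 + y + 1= -2*y^2 - 11*y - 5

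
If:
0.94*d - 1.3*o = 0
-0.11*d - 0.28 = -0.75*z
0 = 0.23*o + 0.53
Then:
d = -3.19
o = -2.30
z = -0.09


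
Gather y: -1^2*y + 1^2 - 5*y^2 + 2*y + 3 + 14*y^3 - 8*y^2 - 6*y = 14*y^3 - 13*y^2 - 5*y + 4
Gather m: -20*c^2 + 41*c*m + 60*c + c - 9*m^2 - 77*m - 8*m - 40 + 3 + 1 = -20*c^2 + 61*c - 9*m^2 + m*(41*c - 85) - 36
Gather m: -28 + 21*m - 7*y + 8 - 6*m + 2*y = 15*m - 5*y - 20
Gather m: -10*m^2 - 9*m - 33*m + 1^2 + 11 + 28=-10*m^2 - 42*m + 40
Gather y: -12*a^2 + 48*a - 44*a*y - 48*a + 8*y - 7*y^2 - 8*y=-12*a^2 - 44*a*y - 7*y^2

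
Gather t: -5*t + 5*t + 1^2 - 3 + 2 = 0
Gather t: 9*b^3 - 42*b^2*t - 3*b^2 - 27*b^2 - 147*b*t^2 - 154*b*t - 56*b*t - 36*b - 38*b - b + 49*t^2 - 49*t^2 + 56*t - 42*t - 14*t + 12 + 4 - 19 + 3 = 9*b^3 - 30*b^2 - 147*b*t^2 - 75*b + t*(-42*b^2 - 210*b)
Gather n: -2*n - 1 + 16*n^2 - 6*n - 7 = 16*n^2 - 8*n - 8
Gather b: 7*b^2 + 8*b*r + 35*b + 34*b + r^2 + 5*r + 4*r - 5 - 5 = 7*b^2 + b*(8*r + 69) + r^2 + 9*r - 10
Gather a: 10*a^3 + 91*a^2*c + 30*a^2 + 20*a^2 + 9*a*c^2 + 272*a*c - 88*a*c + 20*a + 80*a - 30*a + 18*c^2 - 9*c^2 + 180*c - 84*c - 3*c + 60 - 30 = 10*a^3 + a^2*(91*c + 50) + a*(9*c^2 + 184*c + 70) + 9*c^2 + 93*c + 30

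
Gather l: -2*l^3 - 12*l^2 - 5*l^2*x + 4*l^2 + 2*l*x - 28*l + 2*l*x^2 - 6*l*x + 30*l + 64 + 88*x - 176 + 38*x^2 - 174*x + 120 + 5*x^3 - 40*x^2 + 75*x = -2*l^3 + l^2*(-5*x - 8) + l*(2*x^2 - 4*x + 2) + 5*x^3 - 2*x^2 - 11*x + 8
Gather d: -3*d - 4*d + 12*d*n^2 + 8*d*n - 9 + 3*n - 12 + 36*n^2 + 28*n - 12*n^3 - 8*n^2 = d*(12*n^2 + 8*n - 7) - 12*n^3 + 28*n^2 + 31*n - 21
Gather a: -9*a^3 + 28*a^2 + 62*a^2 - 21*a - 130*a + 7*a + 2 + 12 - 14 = -9*a^3 + 90*a^2 - 144*a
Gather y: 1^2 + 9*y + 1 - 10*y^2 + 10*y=-10*y^2 + 19*y + 2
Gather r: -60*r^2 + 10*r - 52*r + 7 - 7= -60*r^2 - 42*r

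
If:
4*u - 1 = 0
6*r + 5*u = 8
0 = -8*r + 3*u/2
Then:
No Solution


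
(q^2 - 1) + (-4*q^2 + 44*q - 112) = -3*q^2 + 44*q - 113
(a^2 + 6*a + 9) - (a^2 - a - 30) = 7*a + 39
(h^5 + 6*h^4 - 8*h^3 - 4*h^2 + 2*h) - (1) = h^5 + 6*h^4 - 8*h^3 - 4*h^2 + 2*h - 1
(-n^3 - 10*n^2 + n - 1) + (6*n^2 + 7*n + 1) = -n^3 - 4*n^2 + 8*n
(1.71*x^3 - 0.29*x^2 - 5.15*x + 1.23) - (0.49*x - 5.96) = 1.71*x^3 - 0.29*x^2 - 5.64*x + 7.19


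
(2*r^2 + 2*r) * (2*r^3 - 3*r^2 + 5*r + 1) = 4*r^5 - 2*r^4 + 4*r^3 + 12*r^2 + 2*r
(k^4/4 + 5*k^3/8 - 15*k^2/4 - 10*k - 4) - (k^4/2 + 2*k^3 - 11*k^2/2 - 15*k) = -k^4/4 - 11*k^3/8 + 7*k^2/4 + 5*k - 4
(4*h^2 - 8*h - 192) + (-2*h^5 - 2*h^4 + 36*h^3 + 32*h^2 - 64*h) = -2*h^5 - 2*h^4 + 36*h^3 + 36*h^2 - 72*h - 192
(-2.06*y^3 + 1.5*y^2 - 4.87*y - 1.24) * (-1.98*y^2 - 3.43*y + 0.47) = 4.0788*y^5 + 4.0958*y^4 + 3.5294*y^3 + 19.8643*y^2 + 1.9643*y - 0.5828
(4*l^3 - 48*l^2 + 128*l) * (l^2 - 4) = 4*l^5 - 48*l^4 + 112*l^3 + 192*l^2 - 512*l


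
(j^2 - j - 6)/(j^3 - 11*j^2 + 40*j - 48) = (j + 2)/(j^2 - 8*j + 16)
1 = 1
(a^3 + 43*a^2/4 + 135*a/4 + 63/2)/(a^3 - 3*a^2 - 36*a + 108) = (4*a^2 + 19*a + 21)/(4*(a^2 - 9*a + 18))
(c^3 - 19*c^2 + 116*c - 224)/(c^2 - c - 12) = (c^2 - 15*c + 56)/(c + 3)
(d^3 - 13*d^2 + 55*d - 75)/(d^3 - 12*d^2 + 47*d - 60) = (d - 5)/(d - 4)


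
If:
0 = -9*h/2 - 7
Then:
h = -14/9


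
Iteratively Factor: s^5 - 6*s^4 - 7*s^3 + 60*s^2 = (s - 5)*(s^4 - s^3 - 12*s^2) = s*(s - 5)*(s^3 - s^2 - 12*s) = s*(s - 5)*(s + 3)*(s^2 - 4*s) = s^2*(s - 5)*(s + 3)*(s - 4)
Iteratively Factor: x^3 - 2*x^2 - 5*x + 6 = (x - 1)*(x^2 - x - 6) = (x - 3)*(x - 1)*(x + 2)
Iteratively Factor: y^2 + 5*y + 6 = (y + 2)*(y + 3)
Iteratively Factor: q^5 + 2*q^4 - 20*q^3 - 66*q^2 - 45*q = (q)*(q^4 + 2*q^3 - 20*q^2 - 66*q - 45) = q*(q + 1)*(q^3 + q^2 - 21*q - 45) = q*(q + 1)*(q + 3)*(q^2 - 2*q - 15) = q*(q + 1)*(q + 3)^2*(q - 5)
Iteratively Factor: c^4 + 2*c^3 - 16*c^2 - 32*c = (c + 4)*(c^3 - 2*c^2 - 8*c) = (c - 4)*(c + 4)*(c^2 + 2*c) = c*(c - 4)*(c + 4)*(c + 2)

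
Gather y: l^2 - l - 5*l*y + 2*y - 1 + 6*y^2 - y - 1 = l^2 - l + 6*y^2 + y*(1 - 5*l) - 2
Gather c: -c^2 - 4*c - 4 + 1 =-c^2 - 4*c - 3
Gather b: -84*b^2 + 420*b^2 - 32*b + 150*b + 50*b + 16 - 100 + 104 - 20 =336*b^2 + 168*b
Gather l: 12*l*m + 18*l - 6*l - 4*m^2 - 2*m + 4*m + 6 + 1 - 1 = l*(12*m + 12) - 4*m^2 + 2*m + 6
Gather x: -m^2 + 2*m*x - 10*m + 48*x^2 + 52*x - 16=-m^2 - 10*m + 48*x^2 + x*(2*m + 52) - 16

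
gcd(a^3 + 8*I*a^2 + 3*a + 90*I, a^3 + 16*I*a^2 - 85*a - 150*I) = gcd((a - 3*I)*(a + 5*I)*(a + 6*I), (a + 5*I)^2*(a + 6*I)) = a^2 + 11*I*a - 30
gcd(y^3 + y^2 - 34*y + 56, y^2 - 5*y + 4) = y - 4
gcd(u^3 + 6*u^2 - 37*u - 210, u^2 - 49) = u + 7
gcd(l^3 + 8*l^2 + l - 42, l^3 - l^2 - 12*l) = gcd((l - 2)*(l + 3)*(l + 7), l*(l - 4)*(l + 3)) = l + 3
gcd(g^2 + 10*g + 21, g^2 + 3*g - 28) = g + 7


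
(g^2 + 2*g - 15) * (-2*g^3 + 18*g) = -2*g^5 - 4*g^4 + 48*g^3 + 36*g^2 - 270*g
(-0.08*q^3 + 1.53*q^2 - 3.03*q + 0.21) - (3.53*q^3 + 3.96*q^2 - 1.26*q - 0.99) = -3.61*q^3 - 2.43*q^2 - 1.77*q + 1.2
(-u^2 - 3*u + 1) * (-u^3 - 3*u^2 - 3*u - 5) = u^5 + 6*u^4 + 11*u^3 + 11*u^2 + 12*u - 5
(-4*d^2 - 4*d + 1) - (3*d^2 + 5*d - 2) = -7*d^2 - 9*d + 3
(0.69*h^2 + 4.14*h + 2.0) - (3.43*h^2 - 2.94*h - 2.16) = -2.74*h^2 + 7.08*h + 4.16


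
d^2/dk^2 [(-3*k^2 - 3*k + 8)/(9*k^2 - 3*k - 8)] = 24*(-27*k^3 + 108*k^2 - 108*k + 44)/(729*k^6 - 729*k^5 - 1701*k^4 + 1269*k^3 + 1512*k^2 - 576*k - 512)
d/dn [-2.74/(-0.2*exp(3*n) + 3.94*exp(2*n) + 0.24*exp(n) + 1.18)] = (-1.644*exp(2*n) + 21.5912*exp(n) + 0.6576)*exp(n)/(-0.2*exp(3*n) + 3.94*exp(2*n) + 0.24*exp(n) + 1.18)^2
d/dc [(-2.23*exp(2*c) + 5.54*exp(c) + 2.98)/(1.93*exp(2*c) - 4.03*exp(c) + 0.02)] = (-1.7053*exp(2*c) - 11.592*exp(c) + 12.1202)*exp(c)/(3.7249*exp(4*c) - 15.5558*exp(3*c) + 16.3181*exp(2*c) - 0.1612*exp(c) + 0.0004)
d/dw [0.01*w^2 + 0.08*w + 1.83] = 0.02*w + 0.08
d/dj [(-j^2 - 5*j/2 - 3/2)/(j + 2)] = (-j^2 - 4*j - 7/2)/(j^2 + 4*j + 4)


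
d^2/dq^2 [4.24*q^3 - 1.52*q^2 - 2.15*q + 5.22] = 25.44*q - 3.04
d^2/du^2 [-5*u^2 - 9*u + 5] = -10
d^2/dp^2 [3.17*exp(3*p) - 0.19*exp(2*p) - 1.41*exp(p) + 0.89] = (28.53*exp(2*p) - 0.76*exp(p) - 1.41)*exp(p)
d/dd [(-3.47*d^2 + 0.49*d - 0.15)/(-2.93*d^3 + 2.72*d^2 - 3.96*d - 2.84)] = (-10.1671*d^4 + 2.8714*d^3 + 11.0899*d^2 + 20.5256*d - 1.9856)/(8.5849*d^6 - 15.9392*d^5 + 30.604*d^4 - 4.9*d^3 + 0.231999999999999*d^2 + 22.4928*d + 8.0656)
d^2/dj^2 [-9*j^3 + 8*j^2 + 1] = 16 - 54*j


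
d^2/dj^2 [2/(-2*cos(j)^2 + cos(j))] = 2*(4*(1 - cos(2*j))^2 + 15*cos(j)/2 + 9*cos(2*j)/2 - 3*cos(3*j)/2 - 27/2)/((2*cos(j) - 1)^3*cos(j)^3)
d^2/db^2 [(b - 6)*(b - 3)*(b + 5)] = 6*b - 8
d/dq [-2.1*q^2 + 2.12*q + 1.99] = 2.12 - 4.2*q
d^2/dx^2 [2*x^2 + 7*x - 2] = 4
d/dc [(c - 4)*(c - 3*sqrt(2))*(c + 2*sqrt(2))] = 3*c^2 - 8*c - 2*sqrt(2)*c - 12 + 4*sqrt(2)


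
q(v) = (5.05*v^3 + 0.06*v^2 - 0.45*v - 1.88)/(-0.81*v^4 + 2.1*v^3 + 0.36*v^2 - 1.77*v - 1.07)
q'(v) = (15.15*v^2 + 0.12*v - 0.45)/(-0.81*v^4 + 2.1*v^3 + 0.36*v^2 - 1.77*v - 1.07) + (3.24*v^3 - 6.3*v^2 - 0.72*v + 1.77)*(5.05*v^3 + 0.06*v^2 - 0.45*v - 1.88)/(-0.81*v^4 + 2.1*v^3 + 0.36*v^2 - 1.77*v - 1.07)^2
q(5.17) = -2.40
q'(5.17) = 0.91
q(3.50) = -6.22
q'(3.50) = 5.64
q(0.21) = 1.37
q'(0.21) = -1.50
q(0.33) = 1.19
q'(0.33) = -1.54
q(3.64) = -5.52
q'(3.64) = 4.49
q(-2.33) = 1.42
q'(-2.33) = 0.44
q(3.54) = -6.00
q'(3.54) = 5.27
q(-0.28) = 3.11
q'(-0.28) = -8.51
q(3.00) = -11.09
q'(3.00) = 16.67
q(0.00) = 1.76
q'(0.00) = -2.49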